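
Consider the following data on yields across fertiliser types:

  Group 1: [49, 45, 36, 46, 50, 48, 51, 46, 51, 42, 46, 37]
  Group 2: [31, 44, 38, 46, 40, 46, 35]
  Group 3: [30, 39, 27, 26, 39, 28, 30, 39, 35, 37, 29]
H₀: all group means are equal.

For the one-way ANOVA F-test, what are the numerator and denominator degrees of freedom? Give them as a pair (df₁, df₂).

k = 3 groups, N = 30 total
df = (k−1, N−k) = (3−1, 30−3) = (2, 27)

degrees of freedom = [2, 27]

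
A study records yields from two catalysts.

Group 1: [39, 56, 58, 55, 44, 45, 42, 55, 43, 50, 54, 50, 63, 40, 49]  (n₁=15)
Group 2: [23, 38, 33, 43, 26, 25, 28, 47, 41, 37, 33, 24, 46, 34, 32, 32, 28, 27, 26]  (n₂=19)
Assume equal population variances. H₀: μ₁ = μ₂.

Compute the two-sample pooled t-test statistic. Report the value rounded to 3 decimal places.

test statistic = 6.595

x̄₁=49.533, s₁=7.210, n₁=15
x̄₂=32.789, s₂=7.458, n₂=19
s_p² = [14·7.210² + 18·7.458²]/32 = 54.0279
SE = √(s_p²·(1/15+1/19)) = 2.5388
t = (49.533−32.789)/2.5388 = 6.5952
df = 32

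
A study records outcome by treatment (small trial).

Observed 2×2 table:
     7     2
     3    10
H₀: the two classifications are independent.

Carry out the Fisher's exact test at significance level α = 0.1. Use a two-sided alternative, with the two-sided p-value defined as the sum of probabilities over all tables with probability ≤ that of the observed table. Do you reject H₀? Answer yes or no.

Margins: r₁=9, r₂=13, c₁=10, c₂=12, n=22
p_obs = C(9,7)·C(13,3)/C(22,10); sum pmf over tables with pmf ≤ p_obs
p-value (two-sided) = 0.02742
At α=0.1: p < α → reject H₀

reject H₀: yes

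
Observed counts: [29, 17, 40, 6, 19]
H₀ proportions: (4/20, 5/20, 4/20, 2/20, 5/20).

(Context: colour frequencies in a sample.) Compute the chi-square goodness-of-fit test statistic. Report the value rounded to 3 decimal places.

n = 111; E_i = n·p_i = [22.20, 27.75, 22.20, 11.10, 27.75]
χ² = (29−22.20)²/22.20 + (17−27.75)²/27.75 + (40−22.20)²/22.20 + (6−11.10)²/11.10 + (19−27.75)²/27.75 = 25.6216
df = 4

test statistic = 25.622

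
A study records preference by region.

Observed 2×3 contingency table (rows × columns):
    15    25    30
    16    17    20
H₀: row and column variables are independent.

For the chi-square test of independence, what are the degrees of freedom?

degrees of freedom = 2

df = (r−1)(c−1) = (2−1)·(3−1) = 2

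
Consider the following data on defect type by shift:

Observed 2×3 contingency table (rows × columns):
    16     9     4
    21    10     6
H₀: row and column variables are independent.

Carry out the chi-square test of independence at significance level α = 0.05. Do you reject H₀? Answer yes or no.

Row totals [29, 37], col totals [37, 19, 10], n=66
χ² = (16−16.26)²/16.26 + (9−8.35)²/8.35 + (4−4.39)²/4.39 + (21−20.74)²/20.74 + (10−10.65)²/10.65 + (6−5.61)²/5.61 = 0.1610
df = 2
p-value (upper-tail) = 0.92267
At α=0.05: p ≥ α → fail to reject H₀

reject H₀: no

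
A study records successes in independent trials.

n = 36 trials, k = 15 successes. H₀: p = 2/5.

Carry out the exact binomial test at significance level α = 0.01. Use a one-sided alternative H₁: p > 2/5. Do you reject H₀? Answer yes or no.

Exact binomial: n=36, k=15, p₀=2/5=0.4000
P(X≥15) from Σ C(n,i)·p₀^i·(1−p₀)^(n−i)
p-value (one-sided, H₁ greater) = 0.48189
At α=0.01: p ≥ α → fail to reject H₀

reject H₀: no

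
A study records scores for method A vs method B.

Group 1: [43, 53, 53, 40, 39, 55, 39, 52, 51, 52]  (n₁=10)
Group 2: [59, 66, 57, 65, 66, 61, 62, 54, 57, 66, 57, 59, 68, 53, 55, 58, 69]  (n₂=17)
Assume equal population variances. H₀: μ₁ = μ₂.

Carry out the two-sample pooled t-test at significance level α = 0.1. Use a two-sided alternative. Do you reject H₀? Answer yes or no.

reject H₀: yes

x̄₁=47.700, s₁=6.584, n₁=10
x̄₂=60.706, s₂=5.108, n₂=17
s_p² = [9·6.584² + 16·5.108²]/25 = 32.3052
SE = √(s_p²·(1/10+1/17)) = 2.2651
t = (47.700−60.706)/2.2651 = -5.7418
df = 25
p-value (two-sided) = 0.00001
At α=0.1: p < α → reject H₀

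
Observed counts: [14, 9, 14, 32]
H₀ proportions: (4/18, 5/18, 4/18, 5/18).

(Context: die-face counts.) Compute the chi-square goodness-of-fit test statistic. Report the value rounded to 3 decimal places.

test statistic = 14.217

n = 69; E_i = n·p_i = [15.33, 19.17, 15.33, 19.17]
χ² = (14−15.33)²/15.33 + (9−19.17)²/19.17 + (14−15.33)²/15.33 + (32−19.17)²/19.17 = 14.2174
df = 3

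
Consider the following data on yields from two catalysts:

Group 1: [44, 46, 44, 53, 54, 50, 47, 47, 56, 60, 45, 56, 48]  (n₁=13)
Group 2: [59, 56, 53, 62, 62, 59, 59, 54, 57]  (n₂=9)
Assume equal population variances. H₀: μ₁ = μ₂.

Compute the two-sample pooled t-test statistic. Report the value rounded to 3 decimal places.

x̄₁=50.000, s₁=5.260, n₁=13
x̄₂=57.889, s₂=3.180, n₂=9
s_p² = [12·5.260² + 8·3.180²]/20 = 20.6444
SE = √(s_p²·(1/13+1/9)) = 1.9702
t = (50.000−57.889)/1.9702 = -4.0040
df = 20

test statistic = -4.004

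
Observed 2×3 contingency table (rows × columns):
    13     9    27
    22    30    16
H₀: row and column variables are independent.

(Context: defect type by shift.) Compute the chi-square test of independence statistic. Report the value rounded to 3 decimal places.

test statistic = 13.712

Row totals [49, 68], col totals [35, 39, 43], n=117
χ² = (13−14.66)²/14.66 + (9−16.33)²/16.33 + (27−18.01)²/18.01 + (22−20.34)²/20.34 + (30−22.67)²/22.67 + (16−24.99)²/24.99 = 13.7121
df = 2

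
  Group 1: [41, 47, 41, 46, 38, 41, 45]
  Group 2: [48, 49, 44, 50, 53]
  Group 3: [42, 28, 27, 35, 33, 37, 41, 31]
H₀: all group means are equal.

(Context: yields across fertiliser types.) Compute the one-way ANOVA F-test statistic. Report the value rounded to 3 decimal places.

test statistic = 17.975

Group means [42.71, 48.80, 34.25], grand mean 40.850
SSB = Σnᵢ(x̄ᵢ−x̄)² = 688.821; SSW = ΣΣ(x−x̄ᵢ)² = 325.729
MSB = 688.821/2 = 344.4107; MSW = 325.729/17 = 19.1605
F = MSB/MSW = 17.9750
df = (2, 17)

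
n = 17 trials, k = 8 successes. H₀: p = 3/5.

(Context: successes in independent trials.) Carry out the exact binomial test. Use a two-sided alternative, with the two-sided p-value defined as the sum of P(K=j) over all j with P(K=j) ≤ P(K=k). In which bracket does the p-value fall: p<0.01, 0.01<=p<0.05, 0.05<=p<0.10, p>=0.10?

p-value bracket: p>=0.10

Exact binomial: n=17, k=8, p₀=3/5=0.6000
P(X=j) = C(n,j)·p₀^j·(1−p₀)^(n−j); p = Σ P(X=j) over j with P(X=j) ≤ P(X=8)
p-value (two-sided) = 0.32494
→ bracket: p>=0.10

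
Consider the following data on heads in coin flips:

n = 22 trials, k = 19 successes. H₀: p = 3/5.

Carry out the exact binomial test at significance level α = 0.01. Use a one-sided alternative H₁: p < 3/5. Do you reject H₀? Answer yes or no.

reject H₀: no

Exact binomial: n=22, k=19, p₀=3/5=0.6000
P(X≤19) from Σ C(n,i)·p₀^i·(1−p₀)^(n−i)
p-value (one-sided, H₁ less) = 0.99844
At α=0.01: p ≥ α → fail to reject H₀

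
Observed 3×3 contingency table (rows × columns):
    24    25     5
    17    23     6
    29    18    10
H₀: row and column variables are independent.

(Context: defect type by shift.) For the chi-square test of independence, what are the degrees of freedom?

df = (r−1)(c−1) = (3−1)·(3−1) = 4

degrees of freedom = 4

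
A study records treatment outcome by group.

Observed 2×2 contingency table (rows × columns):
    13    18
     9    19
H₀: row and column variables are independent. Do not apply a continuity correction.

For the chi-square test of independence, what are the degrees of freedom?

df = (r−1)(c−1) = (2−1)·(2−1) = 1

degrees of freedom = 1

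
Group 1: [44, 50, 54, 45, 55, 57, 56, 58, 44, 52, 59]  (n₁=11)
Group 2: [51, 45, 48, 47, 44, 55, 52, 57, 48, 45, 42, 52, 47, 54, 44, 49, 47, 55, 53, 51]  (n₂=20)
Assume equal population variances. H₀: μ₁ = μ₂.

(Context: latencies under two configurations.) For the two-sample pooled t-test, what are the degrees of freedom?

df = n₁ + n₂ − 2 = 11 + 20 − 2 = 29

degrees of freedom = 29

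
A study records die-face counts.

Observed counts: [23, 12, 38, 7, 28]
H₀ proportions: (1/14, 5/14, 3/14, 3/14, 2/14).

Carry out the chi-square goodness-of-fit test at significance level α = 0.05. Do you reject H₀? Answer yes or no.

n = 108; E_i = n·p_i = [7.71, 38.57, 23.14, 23.14, 15.43]
χ² = (23−7.71)²/7.71 + (12−38.57)²/38.57 + (38−23.14)²/23.14 + (7−23.14)²/23.14 + (28−15.43)²/15.43 = 79.6346
df = 4
p-value (upper-tail) = 0.00000
At α=0.05: p < α → reject H₀

reject H₀: yes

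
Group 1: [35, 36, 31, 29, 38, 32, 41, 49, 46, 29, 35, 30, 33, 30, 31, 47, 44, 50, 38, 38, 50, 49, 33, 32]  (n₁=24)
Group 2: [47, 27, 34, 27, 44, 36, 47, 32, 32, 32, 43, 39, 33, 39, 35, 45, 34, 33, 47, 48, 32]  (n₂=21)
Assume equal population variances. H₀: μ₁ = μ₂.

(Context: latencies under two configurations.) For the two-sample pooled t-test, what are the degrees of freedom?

degrees of freedom = 43

df = n₁ + n₂ − 2 = 24 + 21 − 2 = 43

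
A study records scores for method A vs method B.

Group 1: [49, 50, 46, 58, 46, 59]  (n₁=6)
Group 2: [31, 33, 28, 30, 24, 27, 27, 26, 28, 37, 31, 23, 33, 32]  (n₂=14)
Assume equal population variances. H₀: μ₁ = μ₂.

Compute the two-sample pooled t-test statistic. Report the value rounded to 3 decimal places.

test statistic = 10.101

x̄₁=51.333, s₁=5.785, n₁=6
x̄₂=29.286, s₂=3.852, n₂=14
s_p² = [5·5.785² + 13·3.852²]/18 = 20.0106
SE = √(s_p²·(1/6+1/14)) = 2.1828
t = (51.333−29.286)/2.1828 = 10.1008
df = 18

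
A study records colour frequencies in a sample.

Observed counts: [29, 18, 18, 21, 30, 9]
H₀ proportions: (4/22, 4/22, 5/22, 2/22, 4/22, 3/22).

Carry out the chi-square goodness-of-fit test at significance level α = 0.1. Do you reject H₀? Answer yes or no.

reject H₀: yes

n = 125; E_i = n·p_i = [22.73, 22.73, 28.41, 11.36, 22.73, 17.05]
χ² = (29−22.73)²/22.73 + (18−22.73)²/22.73 + (18−28.41)²/28.41 + (21−11.36)²/11.36 + (30−22.73)²/22.73 + (9−17.05)²/17.05 = 20.8248
df = 5
p-value (upper-tail) = 0.00087
At α=0.1: p < α → reject H₀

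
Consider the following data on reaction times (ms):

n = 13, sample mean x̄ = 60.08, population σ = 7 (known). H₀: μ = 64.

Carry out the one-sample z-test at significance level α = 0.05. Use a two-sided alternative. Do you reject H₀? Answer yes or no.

SE = σ/√n = 7/√13 = 1.9415
z = (x̄−μ₀)/SE = (60.08−64)/1.9415 = -2.0191
p-value (two-sided) = 0.04348
At α=0.05: p < α → reject H₀

reject H₀: yes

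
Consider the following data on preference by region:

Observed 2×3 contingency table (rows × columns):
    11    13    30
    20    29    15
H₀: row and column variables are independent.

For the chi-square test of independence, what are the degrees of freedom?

degrees of freedom = 2

df = (r−1)(c−1) = (2−1)·(3−1) = 2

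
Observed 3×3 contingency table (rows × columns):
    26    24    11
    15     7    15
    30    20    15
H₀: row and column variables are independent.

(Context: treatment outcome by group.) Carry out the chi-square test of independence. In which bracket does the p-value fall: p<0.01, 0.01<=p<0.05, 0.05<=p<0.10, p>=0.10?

Row totals [61, 37, 65], col totals [71, 51, 41], n=163
χ² = (26−26.57)²/26.57 + (24−19.09)²/19.09 + (11−15.34)²/15.34 + (15−16.12)²/16.12 + (7−11.58)²/11.58 + (15−9.31)²/9.31 + (30−28.31)²/28.31 + (20−20.34)²/20.34 + (15−16.35)²/16.35 = 8.0941
df = 4
p-value (upper-tail) = 0.08819
→ bracket: 0.05<=p<0.10

p-value bracket: 0.05<=p<0.10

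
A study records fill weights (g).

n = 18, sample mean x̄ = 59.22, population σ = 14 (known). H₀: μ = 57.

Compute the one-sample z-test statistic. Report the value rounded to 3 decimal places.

test statistic = 0.673

SE = σ/√n = 14/√18 = 3.2998
z = (x̄−μ₀)/SE = (59.22−57)/3.2998 = 0.6728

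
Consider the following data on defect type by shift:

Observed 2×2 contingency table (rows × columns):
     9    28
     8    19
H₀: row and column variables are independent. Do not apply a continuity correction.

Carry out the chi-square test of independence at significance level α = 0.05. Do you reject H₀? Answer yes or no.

reject H₀: no

Row totals [37, 27], col totals [17, 47], n=64
χ² = (9−9.83)²/9.83 + (28−27.17)²/27.17 + (8−7.17)²/7.17 + (19−19.83)²/19.83 = 0.2252
df = 1
p-value (upper-tail) = 0.63509
At α=0.05: p ≥ α → fail to reject H₀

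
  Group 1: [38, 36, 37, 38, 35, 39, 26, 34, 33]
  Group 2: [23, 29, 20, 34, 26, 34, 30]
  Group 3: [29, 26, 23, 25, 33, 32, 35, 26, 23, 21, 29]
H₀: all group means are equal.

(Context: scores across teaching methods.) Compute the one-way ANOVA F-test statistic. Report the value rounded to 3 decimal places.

test statistic = 8.017

Group means [35.11, 28.00, 27.45], grand mean 30.148
SSB = Σnᵢ(x̄ᵢ−x̄)² = 333.791; SSW = ΣΣ(x−x̄ᵢ)² = 499.616
MSB = 333.791/2 = 166.8956; MSW = 499.616/24 = 20.8173
F = MSB/MSW = 8.0171
df = (2, 24)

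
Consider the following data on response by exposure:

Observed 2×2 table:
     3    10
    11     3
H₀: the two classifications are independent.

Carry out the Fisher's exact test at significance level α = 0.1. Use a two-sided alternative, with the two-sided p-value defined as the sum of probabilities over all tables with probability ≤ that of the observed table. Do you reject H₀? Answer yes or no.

Margins: r₁=13, r₂=14, c₁=14, c₂=13, n=27
p_obs = C(13,3)·C(14,11)/C(27,14); sum pmf over tables with pmf ≤ p_obs
p-value (two-sided) = 0.00703
At α=0.1: p < α → reject H₀

reject H₀: yes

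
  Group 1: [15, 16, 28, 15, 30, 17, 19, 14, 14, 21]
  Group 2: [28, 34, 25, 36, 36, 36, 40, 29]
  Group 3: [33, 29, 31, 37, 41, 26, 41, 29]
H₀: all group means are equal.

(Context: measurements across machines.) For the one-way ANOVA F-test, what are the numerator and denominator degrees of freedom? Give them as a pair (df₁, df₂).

degrees of freedom = [2, 23]

k = 3 groups, N = 26 total
df = (k−1, N−k) = (3−1, 26−3) = (2, 23)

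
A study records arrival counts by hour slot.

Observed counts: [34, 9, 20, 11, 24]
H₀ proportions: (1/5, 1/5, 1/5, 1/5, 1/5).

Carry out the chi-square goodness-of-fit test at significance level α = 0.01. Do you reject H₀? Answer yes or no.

reject H₀: yes

n = 98; E_i = n·p_i = [19.60, 19.60, 19.60, 19.60, 19.60]
χ² = (34−19.60)²/19.60 + (9−19.60)²/19.60 + (20−19.60)²/19.60 + (11−19.60)²/19.60 + (24−19.60)²/19.60 = 21.0816
df = 4
p-value (upper-tail) = 0.00031
At α=0.01: p < α → reject H₀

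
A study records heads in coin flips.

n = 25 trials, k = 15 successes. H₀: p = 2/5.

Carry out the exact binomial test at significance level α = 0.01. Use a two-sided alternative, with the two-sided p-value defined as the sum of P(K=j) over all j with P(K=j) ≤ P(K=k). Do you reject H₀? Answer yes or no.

reject H₀: no

Exact binomial: n=25, k=15, p₀=2/5=0.4000
P(X=j) = C(n,j)·p₀^j·(1−p₀)^(n−j); p = Σ P(X=j) over j with P(X=j) ≤ P(X=15)
p-value (two-sided) = 0.06375
At α=0.01: p ≥ α → fail to reject H₀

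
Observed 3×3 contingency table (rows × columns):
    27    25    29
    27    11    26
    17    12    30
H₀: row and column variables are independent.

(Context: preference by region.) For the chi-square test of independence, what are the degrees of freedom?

df = (r−1)(c−1) = (3−1)·(3−1) = 4

degrees of freedom = 4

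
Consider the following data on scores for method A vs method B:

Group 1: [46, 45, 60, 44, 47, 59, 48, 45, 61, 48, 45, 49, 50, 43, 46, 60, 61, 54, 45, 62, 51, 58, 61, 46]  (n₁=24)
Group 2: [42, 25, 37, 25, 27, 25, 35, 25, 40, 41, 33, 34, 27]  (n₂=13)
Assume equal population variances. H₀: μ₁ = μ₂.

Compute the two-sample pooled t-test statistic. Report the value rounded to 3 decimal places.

test statistic = 8.334

x̄₁=51.417, s₁=6.827, n₁=24
x̄₂=32.000, s₂=6.646, n₂=13
s_p² = [23·6.827² + 12·6.646²]/35 = 45.7667
SE = √(s_p²·(1/24+1/13)) = 2.3297
t = (51.417−32.000)/2.3297 = 8.3344
df = 35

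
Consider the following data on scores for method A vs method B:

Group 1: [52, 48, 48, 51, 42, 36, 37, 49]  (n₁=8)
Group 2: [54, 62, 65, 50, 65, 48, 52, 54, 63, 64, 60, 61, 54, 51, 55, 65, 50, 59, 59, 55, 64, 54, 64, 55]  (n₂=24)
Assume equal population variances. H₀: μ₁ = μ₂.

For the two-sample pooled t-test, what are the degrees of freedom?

df = n₁ + n₂ − 2 = 8 + 24 − 2 = 30

degrees of freedom = 30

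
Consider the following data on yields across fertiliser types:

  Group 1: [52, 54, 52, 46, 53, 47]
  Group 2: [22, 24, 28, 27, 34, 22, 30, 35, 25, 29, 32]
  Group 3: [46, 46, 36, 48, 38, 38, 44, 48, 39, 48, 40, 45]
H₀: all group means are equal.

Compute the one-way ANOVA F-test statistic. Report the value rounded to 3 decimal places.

Group means [50.67, 28.00, 43.00], grand mean 38.897
SSB = Σnᵢ(x̄ᵢ−x̄)² = 2339.356; SSW = ΣΣ(x−x̄ᵢ)² = 481.333
MSB = 2339.356/2 = 1169.6782; MSW = 481.333/26 = 18.5128
F = MSB/MSW = 63.1821
df = (2, 26)

test statistic = 63.182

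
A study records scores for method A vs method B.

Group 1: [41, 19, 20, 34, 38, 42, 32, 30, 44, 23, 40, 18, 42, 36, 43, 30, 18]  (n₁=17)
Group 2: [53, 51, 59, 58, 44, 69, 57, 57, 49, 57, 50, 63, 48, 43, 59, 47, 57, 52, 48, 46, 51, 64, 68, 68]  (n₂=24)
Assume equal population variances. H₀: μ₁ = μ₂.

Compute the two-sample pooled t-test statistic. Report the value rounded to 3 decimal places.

test statistic = -8.389

x̄₁=32.353, s₁=9.546, n₁=17
x̄₂=54.917, s₂=7.661, n₂=24
s_p² = [16·9.546² + 23·7.661²]/39 = 71.9927
SE = √(s_p²·(1/17+1/24)) = 2.6897
t = (32.353−54.917)/2.6897 = -8.3889
df = 39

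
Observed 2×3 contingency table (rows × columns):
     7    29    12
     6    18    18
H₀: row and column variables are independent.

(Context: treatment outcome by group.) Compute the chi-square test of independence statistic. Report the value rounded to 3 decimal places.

test statistic = 3.467

Row totals [48, 42], col totals [13, 47, 30], n=90
χ² = (7−6.93)²/6.93 + (29−25.07)²/25.07 + (12−16.00)²/16.00 + (6−6.07)²/6.07 + (18−21.93)²/21.93 + (18−14.00)²/14.00 = 3.4668
df = 2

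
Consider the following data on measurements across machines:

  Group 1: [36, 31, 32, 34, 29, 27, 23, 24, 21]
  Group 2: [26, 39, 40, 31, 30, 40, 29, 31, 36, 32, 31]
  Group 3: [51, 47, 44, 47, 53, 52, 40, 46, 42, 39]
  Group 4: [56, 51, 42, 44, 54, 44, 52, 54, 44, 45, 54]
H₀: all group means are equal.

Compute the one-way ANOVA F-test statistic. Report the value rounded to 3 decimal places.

Group means [28.56, 33.18, 46.10, 49.09], grand mean 39.585
SSB = Σnᵢ(x̄ᵢ−x̄)² = 2964.284; SSW = ΣΣ(x−x̄ᵢ)² = 937.668
MSB = 2964.284/3 = 988.0945; MSW = 937.668/37 = 25.3424
F = MSB/MSW = 38.9898
df = (3, 37)

test statistic = 38.990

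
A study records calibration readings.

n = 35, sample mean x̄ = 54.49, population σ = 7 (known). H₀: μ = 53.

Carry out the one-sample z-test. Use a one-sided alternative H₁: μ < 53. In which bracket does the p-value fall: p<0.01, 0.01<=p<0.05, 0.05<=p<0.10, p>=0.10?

p-value bracket: p>=0.10

SE = σ/√n = 7/√35 = 1.1832
z = (x̄−μ₀)/SE = (54.49−53)/1.1832 = 1.2593
p-value (one-sided, H₁ less) = 0.89604
→ bracket: p>=0.10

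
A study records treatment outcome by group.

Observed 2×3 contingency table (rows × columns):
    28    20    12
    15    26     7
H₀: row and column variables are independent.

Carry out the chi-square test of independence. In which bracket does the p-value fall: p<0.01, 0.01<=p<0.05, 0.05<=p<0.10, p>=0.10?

Row totals [60, 48], col totals [43, 46, 19], n=108
χ² = (28−23.89)²/23.89 + (20−25.56)²/25.56 + (12−10.56)²/10.56 + (15−19.11)²/19.11 + (26−20.44)²/20.44 + (7−8.44)²/8.44 = 4.7540
df = 2
p-value (upper-tail) = 0.09283
→ bracket: 0.05<=p<0.10

p-value bracket: 0.05<=p<0.10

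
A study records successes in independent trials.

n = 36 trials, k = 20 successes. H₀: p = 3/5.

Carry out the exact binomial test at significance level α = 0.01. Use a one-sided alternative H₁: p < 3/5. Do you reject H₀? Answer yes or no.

reject H₀: no

Exact binomial: n=36, k=20, p₀=3/5=0.6000
P(X≤20) from Σ C(n,i)·p₀^i·(1−p₀)^(n−i)
p-value (one-sided, H₁ less) = 0.35074
At α=0.01: p ≥ α → fail to reject H₀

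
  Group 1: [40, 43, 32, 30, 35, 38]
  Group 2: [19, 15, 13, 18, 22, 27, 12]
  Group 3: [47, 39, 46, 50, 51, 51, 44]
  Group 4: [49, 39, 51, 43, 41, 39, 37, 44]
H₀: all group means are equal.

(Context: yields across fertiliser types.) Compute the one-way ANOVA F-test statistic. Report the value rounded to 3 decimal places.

Group means [36.33, 18.00, 46.86, 42.88], grand mean 36.250
SSB = Σnᵢ(x̄ᵢ−x̄)² = 3470.185; SSW = ΣΣ(x−x̄ᵢ)² = 577.065
MSB = 3470.185/3 = 1156.7282; MSW = 577.065/24 = 24.0444
F = MSB/MSW = 48.1080
df = (3, 24)

test statistic = 48.108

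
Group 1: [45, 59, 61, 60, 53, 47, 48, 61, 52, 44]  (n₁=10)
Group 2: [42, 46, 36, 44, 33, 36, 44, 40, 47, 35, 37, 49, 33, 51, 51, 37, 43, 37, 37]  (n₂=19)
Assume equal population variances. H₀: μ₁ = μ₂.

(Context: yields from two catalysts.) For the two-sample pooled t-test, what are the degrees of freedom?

df = n₁ + n₂ − 2 = 10 + 19 − 2 = 27

degrees of freedom = 27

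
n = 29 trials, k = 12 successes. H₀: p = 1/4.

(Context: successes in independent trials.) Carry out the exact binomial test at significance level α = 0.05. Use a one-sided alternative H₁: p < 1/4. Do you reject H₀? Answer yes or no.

reject H₀: no

Exact binomial: n=29, k=12, p₀=1/4=0.2500
P(X≤12) from Σ C(n,i)·p₀^i·(1−p₀)^(n−i)
p-value (one-sided, H₁ less) = 0.98422
At α=0.05: p ≥ α → fail to reject H₀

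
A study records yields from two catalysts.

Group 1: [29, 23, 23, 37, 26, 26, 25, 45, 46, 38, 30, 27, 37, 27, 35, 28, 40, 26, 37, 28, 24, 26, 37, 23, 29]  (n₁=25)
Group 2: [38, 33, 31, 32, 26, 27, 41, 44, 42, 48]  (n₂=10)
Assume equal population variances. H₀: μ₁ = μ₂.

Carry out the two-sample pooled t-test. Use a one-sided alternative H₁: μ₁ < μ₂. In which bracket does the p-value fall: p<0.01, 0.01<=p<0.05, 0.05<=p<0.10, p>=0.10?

p-value bracket: 0.01<=p<0.05

x̄₁=30.880, s₁=6.912, n₁=25
x̄₂=36.200, s₂=7.480, n₂=10
s_p² = [24·6.912² + 9·7.480²]/33 = 50.0073
SE = √(s_p²·(1/25+1/10)) = 2.6459
t = (30.880−36.200)/2.6459 = -2.0106
df = 33
p-value (one-sided, H₁ less) = 0.02630
→ bracket: 0.01<=p<0.05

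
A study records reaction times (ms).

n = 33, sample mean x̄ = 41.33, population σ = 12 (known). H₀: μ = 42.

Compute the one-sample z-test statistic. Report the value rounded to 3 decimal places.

test statistic = -0.321

SE = σ/√n = 12/√33 = 2.0889
z = (x̄−μ₀)/SE = (41.33−42)/2.0889 = -0.3207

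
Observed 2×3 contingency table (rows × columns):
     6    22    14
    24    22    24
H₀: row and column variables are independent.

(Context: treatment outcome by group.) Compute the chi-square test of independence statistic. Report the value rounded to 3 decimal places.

Row totals [42, 70], col totals [30, 44, 38], n=112
χ² = (6−11.25)²/11.25 + (22−16.50)²/16.50 + (14−14.25)²/14.25 + (24−18.75)²/18.75 + (22−27.50)²/27.50 + (24−23.75)²/23.75 = 6.8604
df = 2

test statistic = 6.860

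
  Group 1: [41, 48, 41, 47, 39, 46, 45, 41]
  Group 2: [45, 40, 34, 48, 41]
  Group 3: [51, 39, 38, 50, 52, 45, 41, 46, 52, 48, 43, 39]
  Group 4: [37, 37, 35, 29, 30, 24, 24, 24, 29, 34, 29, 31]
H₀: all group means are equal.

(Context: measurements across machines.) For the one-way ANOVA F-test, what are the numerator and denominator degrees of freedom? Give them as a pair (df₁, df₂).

k = 4 groups, N = 37 total
df = (k−1, N−k) = (4−1, 37−4) = (3, 33)

degrees of freedom = [3, 33]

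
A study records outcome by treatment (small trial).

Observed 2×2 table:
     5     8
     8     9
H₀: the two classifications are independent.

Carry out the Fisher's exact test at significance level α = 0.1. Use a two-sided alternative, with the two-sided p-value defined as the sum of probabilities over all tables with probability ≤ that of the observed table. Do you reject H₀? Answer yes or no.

Margins: r₁=13, r₂=17, c₁=13, c₂=17, n=30
p_obs = C(13,5)·C(17,8)/C(30,13); sum pmf over tables with pmf ≤ p_obs
p-value (two-sided) = 0.72134
At α=0.1: p ≥ α → fail to reject H₀

reject H₀: no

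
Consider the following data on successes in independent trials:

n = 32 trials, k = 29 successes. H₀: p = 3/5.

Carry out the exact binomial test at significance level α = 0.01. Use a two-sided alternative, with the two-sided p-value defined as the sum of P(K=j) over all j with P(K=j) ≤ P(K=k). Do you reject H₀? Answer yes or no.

reject H₀: yes

Exact binomial: n=32, k=29, p₀=3/5=0.6000
P(X=j) = C(n,j)·p₀^j·(1−p₀)^(n−j); p = Σ P(X=j) over j with P(X=j) ≤ P(X=29)
p-value (two-sided) = 0.00020
At α=0.01: p < α → reject H₀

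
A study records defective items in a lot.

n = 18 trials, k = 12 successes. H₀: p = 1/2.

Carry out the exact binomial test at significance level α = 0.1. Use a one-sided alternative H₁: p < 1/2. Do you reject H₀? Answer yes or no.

Exact binomial: n=18, k=12, p₀=1/2=0.5000
P(X≤12) from Σ C(n,i)·p₀^i·(1−p₀)^(n−i)
p-value (one-sided, H₁ less) = 0.95187
At α=0.1: p ≥ α → fail to reject H₀

reject H₀: no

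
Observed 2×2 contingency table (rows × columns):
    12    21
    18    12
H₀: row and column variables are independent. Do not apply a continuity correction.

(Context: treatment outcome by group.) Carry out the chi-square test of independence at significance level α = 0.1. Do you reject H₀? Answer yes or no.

reject H₀: yes

Row totals [33, 30], col totals [30, 33], n=63
χ² = (12−15.71)²/15.71 + (21−17.29)²/17.29 + (18−14.29)²/14.29 + (12−15.71)²/15.71 = 3.5197
df = 1
p-value (upper-tail) = 0.06064
At α=0.1: p < α → reject H₀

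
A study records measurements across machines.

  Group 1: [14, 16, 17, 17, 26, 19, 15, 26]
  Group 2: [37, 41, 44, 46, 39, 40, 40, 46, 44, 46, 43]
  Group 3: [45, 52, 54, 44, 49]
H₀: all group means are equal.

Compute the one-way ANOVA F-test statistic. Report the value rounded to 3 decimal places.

Group means [18.75, 42.36, 48.80], grand mean 35.833
SSB = Σnᵢ(x̄ᵢ−x̄)² = 3644.488; SSW = ΣΣ(x−x̄ᵢ)² = 328.845
MSB = 3644.488/2 = 1822.2439; MSW = 328.845/21 = 15.6593
F = MSB/MSW = 116.3681
df = (2, 21)

test statistic = 116.368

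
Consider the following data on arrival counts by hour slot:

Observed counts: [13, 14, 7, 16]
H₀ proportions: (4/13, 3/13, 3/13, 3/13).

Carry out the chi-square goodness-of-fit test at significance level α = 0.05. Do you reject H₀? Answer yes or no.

n = 50; E_i = n·p_i = [15.38, 11.54, 11.54, 11.54]
χ² = (13−15.38)²/15.38 + (14−11.54)²/11.54 + (7−11.54)²/11.54 + (16−11.54)²/11.54 = 4.4050
df = 3
p-value (upper-tail) = 0.22092
At α=0.05: p ≥ α → fail to reject H₀

reject H₀: no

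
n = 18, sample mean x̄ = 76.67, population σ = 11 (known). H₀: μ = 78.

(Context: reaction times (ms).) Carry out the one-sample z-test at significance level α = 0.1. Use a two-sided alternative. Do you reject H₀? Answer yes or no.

SE = σ/√n = 11/√18 = 2.5927
z = (x̄−μ₀)/SE = (76.67−78)/2.5927 = -0.5130
p-value (two-sided) = 0.60797
At α=0.1: p ≥ α → fail to reject H₀

reject H₀: no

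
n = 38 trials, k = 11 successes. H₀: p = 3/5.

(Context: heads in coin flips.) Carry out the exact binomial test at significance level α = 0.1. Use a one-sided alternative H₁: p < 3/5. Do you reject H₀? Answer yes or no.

reject H₀: yes

Exact binomial: n=38, k=11, p₀=3/5=0.6000
P(X≤11) from Σ C(n,i)·p₀^i·(1−p₀)^(n−i)
p-value (one-sided, H₁ less) = 0.00011
At α=0.1: p < α → reject H₀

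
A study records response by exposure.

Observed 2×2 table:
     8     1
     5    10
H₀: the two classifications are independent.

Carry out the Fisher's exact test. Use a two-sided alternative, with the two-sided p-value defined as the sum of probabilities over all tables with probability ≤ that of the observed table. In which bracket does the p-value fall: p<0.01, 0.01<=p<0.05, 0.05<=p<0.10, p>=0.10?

Margins: r₁=9, r₂=15, c₁=13, c₂=11, n=24
p_obs = C(9,8)·C(15,5)/C(24,13); sum pmf over tables with pmf ≤ p_obs
p-value (two-sided) = 0.01306
→ bracket: 0.01<=p<0.05

p-value bracket: 0.01<=p<0.05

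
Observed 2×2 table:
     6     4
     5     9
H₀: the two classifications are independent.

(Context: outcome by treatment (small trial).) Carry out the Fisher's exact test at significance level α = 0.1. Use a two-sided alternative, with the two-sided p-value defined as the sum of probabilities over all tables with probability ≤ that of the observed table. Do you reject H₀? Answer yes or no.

Margins: r₁=10, r₂=14, c₁=11, c₂=13, n=24
p_obs = C(10,6)·C(14,5)/C(24,11); sum pmf over tables with pmf ≤ p_obs
p-value (two-sided) = 0.40810
At α=0.1: p ≥ α → fail to reject H₀

reject H₀: no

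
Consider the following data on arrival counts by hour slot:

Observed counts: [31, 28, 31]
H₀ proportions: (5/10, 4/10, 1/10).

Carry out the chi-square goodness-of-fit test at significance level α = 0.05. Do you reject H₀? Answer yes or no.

n = 90; E_i = n·p_i = [45.00, 36.00, 9.00]
χ² = (31−45.00)²/45.00 + (28−36.00)²/36.00 + (31−9.00)²/9.00 = 59.9111
df = 2
p-value (upper-tail) = 0.00000
At α=0.05: p < α → reject H₀

reject H₀: yes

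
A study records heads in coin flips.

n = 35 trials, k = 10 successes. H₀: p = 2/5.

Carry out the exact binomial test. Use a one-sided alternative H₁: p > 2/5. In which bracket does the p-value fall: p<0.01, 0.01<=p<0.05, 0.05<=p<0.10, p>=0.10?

p-value bracket: p>=0.10

Exact binomial: n=35, k=10, p₀=2/5=0.4000
P(X≥10) from Σ C(n,i)·p₀^i·(1−p₀)^(n−i)
p-value (one-sided, H₁ greater) = 0.94247
→ bracket: p>=0.10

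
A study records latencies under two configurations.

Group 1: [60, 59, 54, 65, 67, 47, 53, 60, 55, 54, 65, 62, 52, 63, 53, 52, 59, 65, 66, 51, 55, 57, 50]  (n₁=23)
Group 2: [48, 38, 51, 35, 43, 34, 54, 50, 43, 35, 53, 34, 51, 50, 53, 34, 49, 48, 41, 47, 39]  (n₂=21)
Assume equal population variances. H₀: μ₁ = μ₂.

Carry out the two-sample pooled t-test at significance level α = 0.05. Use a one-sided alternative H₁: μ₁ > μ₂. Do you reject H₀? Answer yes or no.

reject H₀: yes

x̄₁=57.565, s₁=5.822, n₁=23
x̄₂=44.286, s₂=7.177, n₂=21
s_p² = [22·5.822² + 20·7.177²]/42 = 42.2842
SE = √(s_p²·(1/23+1/21)) = 1.9626
t = (57.565−44.286)/1.9626 = 6.7661
df = 42
p-value (one-sided, H₁ greater) = 0.00000
At α=0.05: p < α → reject H₀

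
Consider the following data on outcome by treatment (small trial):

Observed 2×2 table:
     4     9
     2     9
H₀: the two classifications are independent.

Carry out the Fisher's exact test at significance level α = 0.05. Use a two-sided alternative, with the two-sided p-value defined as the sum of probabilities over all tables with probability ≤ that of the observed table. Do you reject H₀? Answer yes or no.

reject H₀: no

Margins: r₁=13, r₂=11, c₁=6, c₂=18, n=24
p_obs = C(13,4)·C(11,2)/C(24,6); sum pmf over tables with pmf ≤ p_obs
p-value (two-sided) = 0.64940
At α=0.05: p ≥ α → fail to reject H₀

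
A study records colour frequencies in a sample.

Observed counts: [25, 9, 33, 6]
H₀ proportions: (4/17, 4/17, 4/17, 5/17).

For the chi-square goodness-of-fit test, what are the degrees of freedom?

degrees of freedom = 3

df = k − 1 = 4 − 1 = 3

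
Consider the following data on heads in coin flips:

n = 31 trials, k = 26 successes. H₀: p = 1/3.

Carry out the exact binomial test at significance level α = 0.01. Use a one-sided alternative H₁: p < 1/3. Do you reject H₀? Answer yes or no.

Exact binomial: n=31, k=26, p₀=1/3=0.3333
P(X≤26) from Σ C(n,i)·p₀^i·(1−p₀)^(n−i)
p-value (one-sided, H₁ less) = 1.00000
At α=0.01: p ≥ α → fail to reject H₀

reject H₀: no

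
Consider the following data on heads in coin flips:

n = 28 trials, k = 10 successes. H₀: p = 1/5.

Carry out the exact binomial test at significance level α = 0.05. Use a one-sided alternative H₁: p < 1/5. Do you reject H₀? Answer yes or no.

Exact binomial: n=28, k=10, p₀=1/5=0.2000
P(X≤10) from Σ C(n,i)·p₀^i·(1−p₀)^(n−i)
p-value (one-sided, H₁ less) = 0.98514
At α=0.05: p ≥ α → fail to reject H₀

reject H₀: no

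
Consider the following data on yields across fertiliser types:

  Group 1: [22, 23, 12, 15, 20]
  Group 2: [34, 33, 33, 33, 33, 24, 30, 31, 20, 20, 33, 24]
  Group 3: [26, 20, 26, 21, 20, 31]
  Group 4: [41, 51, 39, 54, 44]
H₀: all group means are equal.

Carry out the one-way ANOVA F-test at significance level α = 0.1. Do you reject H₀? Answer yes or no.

Group means [18.40, 29.00, 24.00, 45.80], grand mean 29.036
SSB = Σnᵢ(x̄ᵢ−x̄)² = 2122.964; SSW = ΣΣ(x−x̄ᵢ)² = 676.000
MSB = 2122.964/3 = 707.6548; MSW = 676.000/24 = 28.1667
F = MSB/MSW = 25.1238
df = (3, 24)
p-value (upper-tail) = 0.00000
At α=0.1: p < α → reject H₀

reject H₀: yes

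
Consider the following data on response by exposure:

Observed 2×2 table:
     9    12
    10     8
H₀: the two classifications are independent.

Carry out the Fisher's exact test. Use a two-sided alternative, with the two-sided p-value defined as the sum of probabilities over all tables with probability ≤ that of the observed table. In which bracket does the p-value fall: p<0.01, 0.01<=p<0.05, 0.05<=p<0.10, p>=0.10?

Margins: r₁=21, r₂=18, c₁=19, c₂=20, n=39
p_obs = C(21,9)·C(18,10)/C(39,19); sum pmf over tables with pmf ≤ p_obs
p-value (two-sided) = 0.52725
→ bracket: p>=0.10

p-value bracket: p>=0.10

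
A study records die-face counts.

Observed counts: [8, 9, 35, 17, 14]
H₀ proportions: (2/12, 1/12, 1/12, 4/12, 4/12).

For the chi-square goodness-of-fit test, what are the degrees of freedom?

df = k − 1 = 5 − 1 = 4

degrees of freedom = 4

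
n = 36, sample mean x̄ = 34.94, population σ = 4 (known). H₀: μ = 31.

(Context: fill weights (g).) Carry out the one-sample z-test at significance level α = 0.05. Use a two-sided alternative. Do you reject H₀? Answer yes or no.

SE = σ/√n = 4/√36 = 0.6667
z = (x̄−μ₀)/SE = (34.94−31)/0.6667 = 5.9100
p-value (two-sided) = 0.00000
At α=0.05: p < α → reject H₀

reject H₀: yes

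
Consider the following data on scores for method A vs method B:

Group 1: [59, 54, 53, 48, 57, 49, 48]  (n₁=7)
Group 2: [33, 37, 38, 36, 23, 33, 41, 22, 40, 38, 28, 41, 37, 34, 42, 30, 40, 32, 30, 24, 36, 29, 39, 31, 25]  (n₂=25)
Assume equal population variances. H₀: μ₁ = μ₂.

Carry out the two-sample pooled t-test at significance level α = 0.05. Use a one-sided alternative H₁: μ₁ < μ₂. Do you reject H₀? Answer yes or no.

x̄₁=52.571, s₁=4.429, n₁=7
x̄₂=33.560, s₂=6.007, n₂=25
s_p² = [6·4.429² + 24·6.007²]/30 = 32.7958
SE = √(s_p²·(1/7+1/25)) = 2.4489
t = (52.571−33.560)/2.4489 = 7.7634
df = 30
p-value (one-sided, H₁ less) = 1.00000
At α=0.05: p ≥ α → fail to reject H₀

reject H₀: no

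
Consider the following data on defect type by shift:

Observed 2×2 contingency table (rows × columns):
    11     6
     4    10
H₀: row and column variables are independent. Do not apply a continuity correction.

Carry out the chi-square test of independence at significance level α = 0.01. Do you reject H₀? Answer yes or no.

Row totals [17, 14], col totals [15, 16], n=31
χ² = (11−8.23)²/8.23 + (6−8.77)²/8.77 + (4−6.77)²/6.77 + (10−7.23)²/7.23 = 4.0139
df = 1
p-value (upper-tail) = 0.04513
At α=0.01: p ≥ α → fail to reject H₀

reject H₀: no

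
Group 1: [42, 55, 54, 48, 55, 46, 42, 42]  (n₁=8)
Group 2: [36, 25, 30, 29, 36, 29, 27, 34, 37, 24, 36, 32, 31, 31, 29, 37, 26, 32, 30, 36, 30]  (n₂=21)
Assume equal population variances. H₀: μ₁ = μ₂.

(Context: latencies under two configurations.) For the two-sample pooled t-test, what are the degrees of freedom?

degrees of freedom = 27

df = n₁ + n₂ − 2 = 8 + 21 − 2 = 27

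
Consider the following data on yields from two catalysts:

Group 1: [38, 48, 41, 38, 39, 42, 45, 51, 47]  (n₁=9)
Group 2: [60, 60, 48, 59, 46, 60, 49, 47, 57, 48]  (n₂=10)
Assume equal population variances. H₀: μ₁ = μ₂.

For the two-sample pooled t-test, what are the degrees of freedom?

df = n₁ + n₂ − 2 = 9 + 10 − 2 = 17

degrees of freedom = 17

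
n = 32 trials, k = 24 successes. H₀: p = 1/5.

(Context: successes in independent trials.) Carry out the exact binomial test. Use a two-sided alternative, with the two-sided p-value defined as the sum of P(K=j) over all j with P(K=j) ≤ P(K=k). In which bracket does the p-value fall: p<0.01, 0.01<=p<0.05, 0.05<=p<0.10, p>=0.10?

Exact binomial: n=32, k=24, p₀=1/5=0.2000
P(X=j) = C(n,j)·p₀^j·(1−p₀)^(n−j); p = Σ P(X=j) over j with P(X=j) ≤ P(X=24)
p-value (two-sided) = 0.00000
→ bracket: p<0.01

p-value bracket: p<0.01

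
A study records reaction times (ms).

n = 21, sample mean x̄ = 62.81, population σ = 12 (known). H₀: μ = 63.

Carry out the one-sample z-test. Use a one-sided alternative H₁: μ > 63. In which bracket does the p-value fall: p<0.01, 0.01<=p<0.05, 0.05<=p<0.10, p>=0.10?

p-value bracket: p>=0.10

SE = σ/√n = 12/√21 = 2.6186
z = (x̄−μ₀)/SE = (62.81−63)/2.6186 = -0.0726
p-value (one-sided, H₁ greater) = 0.52892
→ bracket: p>=0.10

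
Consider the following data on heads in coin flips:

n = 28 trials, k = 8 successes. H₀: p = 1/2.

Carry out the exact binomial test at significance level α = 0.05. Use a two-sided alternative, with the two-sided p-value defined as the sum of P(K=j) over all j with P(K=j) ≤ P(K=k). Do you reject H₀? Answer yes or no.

reject H₀: yes

Exact binomial: n=28, k=8, p₀=1/2=0.5000
P(X=j) = C(n,j)·p₀^j·(1−p₀)^(n−j); p = Σ P(X=j) over j with P(X=j) ≤ P(X=8)
p-value (two-sided) = 0.03570
At α=0.05: p < α → reject H₀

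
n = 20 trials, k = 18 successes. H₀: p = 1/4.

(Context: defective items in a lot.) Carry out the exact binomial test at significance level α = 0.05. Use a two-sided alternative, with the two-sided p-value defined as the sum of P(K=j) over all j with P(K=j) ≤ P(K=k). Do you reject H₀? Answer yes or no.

Exact binomial: n=20, k=18, p₀=1/4=0.2500
P(X=j) = C(n,j)·p₀^j·(1−p₀)^(n−j); p = Σ P(X=j) over j with P(X=j) ≤ P(X=18)
p-value (two-sided) = 0.00000
At α=0.05: p < α → reject H₀

reject H₀: yes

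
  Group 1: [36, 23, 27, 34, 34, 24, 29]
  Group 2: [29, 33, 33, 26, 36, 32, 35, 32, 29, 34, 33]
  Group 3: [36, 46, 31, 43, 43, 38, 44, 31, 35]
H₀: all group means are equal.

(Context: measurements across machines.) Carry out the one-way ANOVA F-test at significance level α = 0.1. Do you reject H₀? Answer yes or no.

Group means [29.57, 32.00, 38.56], grand mean 33.556
SSB = Σnᵢ(x̄ᵢ−x̄)² = 362.730; SSW = ΣΣ(x−x̄ᵢ)² = 505.937
MSB = 362.730/2 = 181.3651; MSW = 505.937/24 = 21.0807
F = MSB/MSW = 8.6034
df = (2, 24)
p-value (upper-tail) = 0.00152
At α=0.1: p < α → reject H₀

reject H₀: yes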